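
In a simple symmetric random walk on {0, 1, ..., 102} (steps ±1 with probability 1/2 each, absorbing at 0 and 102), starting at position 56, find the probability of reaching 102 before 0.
P(hit 102 before 0) = 56/102 = 28/51

Let u_k = P(hit 102 before 0 | start at k). Then u_0 = 0, u_102 = 1, and u_k = u_{k-1}/2 + u_{k+1}/2 for 1 ≤ k ≤ 101. This harmonic recurrence is solved by u_k = k/102, giving u_56 = 56/102 = 28/51.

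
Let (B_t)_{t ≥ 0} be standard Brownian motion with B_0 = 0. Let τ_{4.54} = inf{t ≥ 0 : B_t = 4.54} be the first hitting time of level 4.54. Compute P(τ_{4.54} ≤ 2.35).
P(τ_{4.54} ≤ 2.35) = 2(1 − Φ(4.54/√2.35)) = 2(1 − Φ(2.9616)) ≈ 0.0031

By the reflection principle for standard BM, P(τ_b ≤ t) = 2 · P(B_t ≥ b). Since B_t ~ N(0, t), P(B_t ≥ 4.54) = 1 − Φ(4.54/√t) = 1 − Φ(4.54/√2.35) = 1 − Φ(2.9616) ≈ 0.00153. Doubling: P(τ_{4.54} ≤ 2.35) ≈ 2 · 0.00153 = 0.00306 ≈ 0.0031.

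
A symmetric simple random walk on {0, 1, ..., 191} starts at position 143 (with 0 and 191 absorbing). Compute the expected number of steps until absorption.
E[τ | X_0 = 143] = 6864

Let v_k = E[τ | X_0 = k]. Boundary: v_0 = v_191 = 0. Recurrence: v_k = 1 + (v_{k-1} + v_{k+1})/2 for 1 ≤ k ≤ 190. The particular solution to v_k − (v_{k-1} + v_{k+1})/2 = 1 is v_k = −k^2. Adding homogeneous solution A + B k and matching boundaries gives v_k = k (191 − k). Substituting k = 143: v_143 = 143 · 48 = 6864.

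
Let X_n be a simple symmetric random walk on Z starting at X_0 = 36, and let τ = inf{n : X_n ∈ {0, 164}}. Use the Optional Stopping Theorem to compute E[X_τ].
E[X_τ] = 36

X_n is a martingale and τ is a bounded-mean stopping time (indeed τ is finite a.s. with bounded expectation since the walk is in a bounded region). By the OST, E[X_τ] = E[X_0] = 36. Equivalently: E[X_τ] = 164 · P(hit 164 first) + 0 · P(hit 0 first) = 164 · (36/164) = 36.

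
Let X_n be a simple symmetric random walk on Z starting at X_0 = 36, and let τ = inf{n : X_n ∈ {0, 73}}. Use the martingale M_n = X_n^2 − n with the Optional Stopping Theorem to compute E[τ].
E[τ] = 1332

M_n = X_n^2 − n is a martingale (since E[X_{n+1}^2 | F_n] = X_n^2 + 1). By OST (τ has finite mean in a bounded region), E[M_τ] = E[M_0] = X_0^2 − 0 = 36^2 = 1296. Also E[M_τ] = E[X_τ^2] − E[τ]. The walk exits at 0 or 73, with P(hit 73 first) = 36/73, so E[X_τ^2] = 73^2 · 36/73 + 0 = 2628. Thus E[τ] = E[X_τ^2] − E[M_τ] = 2628 − 1296 = 1332 = 36(73 − 36) = 1332.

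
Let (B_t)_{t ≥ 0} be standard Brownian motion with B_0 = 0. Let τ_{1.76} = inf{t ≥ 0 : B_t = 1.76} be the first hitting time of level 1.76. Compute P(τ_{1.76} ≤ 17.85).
P(τ_{1.76} ≤ 17.85) = 2(1 − Φ(1.76/√17.85)) = 2(1 − Φ(0.4166)) ≈ 0.6770

By the reflection principle for standard BM, P(τ_b ≤ t) = 2 · P(B_t ≥ b). Since B_t ~ N(0, t), P(B_t ≥ 1.76) = 1 − Φ(1.76/√t) = 1 − Φ(1.76/√17.85) = 1 − Φ(0.4166) ≈ 0.33849. Doubling: P(τ_{1.76} ≤ 17.85) ≈ 2 · 0.33849 = 0.67698 ≈ 0.6770.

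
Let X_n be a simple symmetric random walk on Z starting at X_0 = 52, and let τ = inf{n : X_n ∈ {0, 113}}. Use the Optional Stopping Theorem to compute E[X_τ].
E[X_τ] = 52

X_n is a martingale and τ is a bounded-mean stopping time (indeed τ is finite a.s. with bounded expectation since the walk is in a bounded region). By the OST, E[X_τ] = E[X_0] = 52. Equivalently: E[X_τ] = 113 · P(hit 113 first) + 0 · P(hit 0 first) = 113 · (52/113) = 52.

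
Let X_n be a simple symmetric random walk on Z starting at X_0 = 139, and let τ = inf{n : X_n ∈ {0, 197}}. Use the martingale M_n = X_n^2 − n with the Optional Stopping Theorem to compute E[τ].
E[τ] = 8062

M_n = X_n^2 − n is a martingale (since E[X_{n+1}^2 | F_n] = X_n^2 + 1). By OST (τ has finite mean in a bounded region), E[M_τ] = E[M_0] = X_0^2 − 0 = 139^2 = 19321. Also E[M_τ] = E[X_τ^2] − E[τ]. The walk exits at 0 or 197, with P(hit 197 first) = 139/197, so E[X_τ^2] = 197^2 · 139/197 + 0 = 27383. Thus E[τ] = E[X_τ^2] − E[M_τ] = 27383 − 19321 = 8062 = 139(197 − 139) = 8062.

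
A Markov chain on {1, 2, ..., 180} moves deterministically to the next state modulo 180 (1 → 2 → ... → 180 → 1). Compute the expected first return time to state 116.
E[T_116 | X_0 = 116] = 180

The chain cycles deterministically, so starting at state 116 it returns in exactly 180 steps. Equivalently, the stationary distribution is uniform π_j = 1/180 for every state j, so by Kac's formula E[T_116] = 1/π_116 = 180.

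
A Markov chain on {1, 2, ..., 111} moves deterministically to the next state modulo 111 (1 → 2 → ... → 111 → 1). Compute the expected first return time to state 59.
E[T_59 | X_0 = 59] = 111

The chain cycles deterministically, so starting at state 59 it returns in exactly 111 steps. Equivalently, the stationary distribution is uniform π_j = 1/111 for every state j, so by Kac's formula E[T_59] = 1/π_59 = 111.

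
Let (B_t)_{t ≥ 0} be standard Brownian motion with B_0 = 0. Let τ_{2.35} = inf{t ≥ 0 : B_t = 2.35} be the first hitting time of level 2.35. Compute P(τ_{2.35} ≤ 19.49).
P(τ_{2.35} ≤ 19.49) = 2(1 − Φ(2.35/√19.49)) = 2(1 − Φ(0.5323)) ≈ 0.5945

By the reflection principle for standard BM, P(τ_b ≤ t) = 2 · P(B_t ≥ b). Since B_t ~ N(0, t), P(B_t ≥ 2.35) = 1 − Φ(2.35/√t) = 1 − Φ(2.35/√19.49) = 1 − Φ(0.5323) ≈ 0.29726. Doubling: P(τ_{2.35} ≤ 19.49) ≈ 2 · 0.29726 = 0.59452 ≈ 0.5945.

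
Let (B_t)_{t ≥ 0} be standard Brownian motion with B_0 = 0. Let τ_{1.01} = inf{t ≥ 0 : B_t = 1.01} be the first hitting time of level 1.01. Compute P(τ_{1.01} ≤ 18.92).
P(τ_{1.01} ≤ 18.92) = 2(1 − Φ(1.01/√18.92)) = 2(1 − Φ(0.2322)) ≈ 0.8164

By the reflection principle for standard BM, P(τ_b ≤ t) = 2 · P(B_t ≥ b). Since B_t ~ N(0, t), P(B_t ≥ 1.01) = 1 − Φ(1.01/√t) = 1 − Φ(1.01/√18.92) = 1 − Φ(0.2322) ≈ 0.40819. Doubling: P(τ_{1.01} ≤ 18.92) ≈ 2 · 0.40819 = 0.81638 ≈ 0.8164.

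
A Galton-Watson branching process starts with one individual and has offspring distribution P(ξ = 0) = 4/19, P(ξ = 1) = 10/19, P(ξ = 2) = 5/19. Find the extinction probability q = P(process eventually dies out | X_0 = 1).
q = 4/5

The pgf is f(s) = 4/19 + 10/19·s + 5/19·s². The extinction probability q is the smallest fixed point of f in [0, 1]. Setting s = f(s):
  5/19·s² + (10/19 − 1)·s + 4/19 = 0
  5/19·s² − (4/19 + 5/19)·s + 4/19 = 0
which factors as (s − 1)·(5/19·s − 4/19) = 0, giving roots s = 1 and s = (4/19)/(5/19) = 4/5.
Mean offspring μ = 10/19 + 2·5/19 = 20/19 > 1 (supercritical), so q < 1. The extinction probability is the smaller root: q = (4/19)/(5/19) = 4/5.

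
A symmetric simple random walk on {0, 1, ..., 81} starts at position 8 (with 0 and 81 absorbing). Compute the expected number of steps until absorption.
E[τ | X_0 = 8] = 584

Let v_k = E[τ | X_0 = k]. Boundary: v_0 = v_81 = 0. Recurrence: v_k = 1 + (v_{k-1} + v_{k+1})/2 for 1 ≤ k ≤ 80. The particular solution to v_k − (v_{k-1} + v_{k+1})/2 = 1 is v_k = −k^2. Adding homogeneous solution A + B k and matching boundaries gives v_k = k (81 − k). Substituting k = 8: v_8 = 8 · 73 = 584.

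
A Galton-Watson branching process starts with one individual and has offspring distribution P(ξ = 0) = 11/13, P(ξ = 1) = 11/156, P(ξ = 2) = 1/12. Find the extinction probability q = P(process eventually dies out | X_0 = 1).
q = 1

Mean offspring μ = 0·11/13 + 1·11/156 + 2·1/12 = 37/156 ≤ 1. For μ ≤ 1 with offspring not concentrated at 1, the Galton-Watson process goes extinct almost surely, so q = 1.
(Algebraic check: The pgf is f(s) = 11/13 + 11/156·s + 1/12·s². The extinction probability q is the smallest fixed point of f in [0, 1]. Setting s = f(s):
  1/12·s² + (11/156 − 1)·s + 11/13 = 0
  1/12·s² − (11/13 + 1/12)·s + 11/13 = 0
which factors as (s − 1)·(1/12·s − 11/13) = 0, giving roots s = 1 and s = (11/13)/(1/12) = 132/13. Since 132/13 ≥ 1, the smallest root in [0, 1] is s = 1.)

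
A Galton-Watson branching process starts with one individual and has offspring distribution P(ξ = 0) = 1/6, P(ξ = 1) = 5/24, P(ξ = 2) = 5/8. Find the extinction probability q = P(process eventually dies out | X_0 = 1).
q = 4/15

The pgf is f(s) = 1/6 + 5/24·s + 5/8·s². The extinction probability q is the smallest fixed point of f in [0, 1]. Setting s = f(s):
  5/8·s² + (5/24 − 1)·s + 1/6 = 0
  5/8·s² − (1/6 + 5/8)·s + 1/6 = 0
which factors as (s − 1)·(5/8·s − 1/6) = 0, giving roots s = 1 and s = (1/6)/(5/8) = 4/15.
Mean offspring μ = 5/24 + 2·5/8 = 35/24 > 1 (supercritical), so q < 1. The extinction probability is the smaller root: q = (1/6)/(5/8) = 4/15.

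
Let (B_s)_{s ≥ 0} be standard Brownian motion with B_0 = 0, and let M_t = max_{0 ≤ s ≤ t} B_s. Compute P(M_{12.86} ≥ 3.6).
P(M_{12.86} ≥ 3.6) = 2·P(B_{12.86} ≥ 3.6) = 2(1 − Φ(3.6/√12.86)) ≈ 0.3154

By the reflection principle for Brownian motion, P(M_t ≥ a) = 2 · P(B_t ≥ a) for a ≥ 0. Since B_t ~ N(0, t), P(B_t ≥ 3.6) = 1 − Φ(3.6/√t) = 1 − Φ(3.6/√12.86) = 1 − Φ(1.0039). So
  P(M_{12.86} ≥ 3.6) = 2(1 − Φ(1.0039)) ≈ 0.3154.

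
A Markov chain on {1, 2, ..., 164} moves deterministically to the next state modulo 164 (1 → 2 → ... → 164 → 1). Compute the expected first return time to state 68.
E[T_68 | X_0 = 68] = 164

The chain cycles deterministically, so starting at state 68 it returns in exactly 164 steps. Equivalently, the stationary distribution is uniform π_j = 1/164 for every state j, so by Kac's formula E[T_68] = 1/π_68 = 164.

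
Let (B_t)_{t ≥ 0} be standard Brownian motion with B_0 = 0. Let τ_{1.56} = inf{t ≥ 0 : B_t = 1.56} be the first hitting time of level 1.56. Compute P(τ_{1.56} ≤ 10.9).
P(τ_{1.56} ≤ 10.9) = 2(1 − Φ(1.56/√10.9)) = 2(1 − Φ(0.4725)) ≈ 0.6366

By the reflection principle for standard BM, P(τ_b ≤ t) = 2 · P(B_t ≥ b). Since B_t ~ N(0, t), P(B_t ≥ 1.56) = 1 − Φ(1.56/√t) = 1 − Φ(1.56/√10.9) = 1 − Φ(0.4725) ≈ 0.31828. Doubling: P(τ_{1.56} ≤ 10.9) ≈ 2 · 0.31828 = 0.63656 ≈ 0.6366.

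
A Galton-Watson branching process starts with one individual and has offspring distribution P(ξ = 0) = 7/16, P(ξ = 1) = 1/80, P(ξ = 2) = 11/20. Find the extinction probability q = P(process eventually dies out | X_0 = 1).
q = 35/44

The pgf is f(s) = 7/16 + 1/80·s + 11/20·s². The extinction probability q is the smallest fixed point of f in [0, 1]. Setting s = f(s):
  11/20·s² + (1/80 − 1)·s + 7/16 = 0
  11/20·s² − (7/16 + 11/20)·s + 7/16 = 0
which factors as (s − 1)·(11/20·s − 7/16) = 0, giving roots s = 1 and s = (7/16)/(11/20) = 35/44.
Mean offspring μ = 1/80 + 2·11/20 = 89/80 > 1 (supercritical), so q < 1. The extinction probability is the smaller root: q = (7/16)/(11/20) = 35/44.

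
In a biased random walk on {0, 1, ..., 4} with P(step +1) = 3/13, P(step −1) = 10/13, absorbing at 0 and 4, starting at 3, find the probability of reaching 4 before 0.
P(hit 4 before 0) = (1 − (10/3)^3) / (1 − (10/3)^4) = 417/1417

Let u_k denote P(reach 4 before 0 | start at k). Boundary: u_0 = 0, u_4 = 1. Recurrence: u_k = 3/13·u_{k+1} + 10/13·u_{k-1} for 1 ≤ k ≤ 3. Try u_k = A + B·r^k with r = q/p = (10/13)/(3/13) = 10/3. Substitution satisfies the recurrence; boundary conditions give:
  u_k = (1 − r^k) / (1 − r^N) = (1 − (10/3)^3) / (1 − (10/3)^4) = 417/1417.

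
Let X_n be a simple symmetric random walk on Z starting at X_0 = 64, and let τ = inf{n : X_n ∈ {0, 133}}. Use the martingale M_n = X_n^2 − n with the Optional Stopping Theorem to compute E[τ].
E[τ] = 4416

M_n = X_n^2 − n is a martingale (since E[X_{n+1}^2 | F_n] = X_n^2 + 1). By OST (τ has finite mean in a bounded region), E[M_τ] = E[M_0] = X_0^2 − 0 = 64^2 = 4096. Also E[M_τ] = E[X_τ^2] − E[τ]. The walk exits at 0 or 133, with P(hit 133 first) = 64/133, so E[X_τ^2] = 133^2 · 64/133 + 0 = 8512. Thus E[τ] = E[X_τ^2] − E[M_τ] = 8512 − 4096 = 4416 = 64(133 − 64) = 4416.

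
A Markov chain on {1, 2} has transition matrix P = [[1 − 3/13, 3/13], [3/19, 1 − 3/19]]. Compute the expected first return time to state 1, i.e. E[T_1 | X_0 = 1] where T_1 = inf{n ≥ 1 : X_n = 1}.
E[T_1 | X_0 = 1] = 1/π_1 = 32/13

For an irreducible recurrent Markov chain with stationary distribution π, E[T_i | X_0 = i] = 1/π_i (Kac's formula). Here π_1 = (3/19)/(3/13 + 3/19) = (3/19)/(96/247) = 13/32, so E[T_1 | X_0 = 1] = 1/π_1 = (3/13 + 3/19)/(3/19) = (96/247)/(3/19) = 32/13.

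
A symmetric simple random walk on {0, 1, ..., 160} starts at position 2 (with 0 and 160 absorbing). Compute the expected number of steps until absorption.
E[τ | X_0 = 2] = 316

Let v_k = E[τ | X_0 = k]. Boundary: v_0 = v_160 = 0. Recurrence: v_k = 1 + (v_{k-1} + v_{k+1})/2 for 1 ≤ k ≤ 159. The particular solution to v_k − (v_{k-1} + v_{k+1})/2 = 1 is v_k = −k^2. Adding homogeneous solution A + B k and matching boundaries gives v_k = k (160 − k). Substituting k = 2: v_2 = 2 · 158 = 316.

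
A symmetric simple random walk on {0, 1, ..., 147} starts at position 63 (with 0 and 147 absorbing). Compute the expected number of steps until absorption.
E[τ | X_0 = 63] = 5292

Let v_k = E[τ | X_0 = k]. Boundary: v_0 = v_147 = 0. Recurrence: v_k = 1 + (v_{k-1} + v_{k+1})/2 for 1 ≤ k ≤ 146. The particular solution to v_k − (v_{k-1} + v_{k+1})/2 = 1 is v_k = −k^2. Adding homogeneous solution A + B k and matching boundaries gives v_k = k (147 − k). Substituting k = 63: v_63 = 63 · 84 = 5292.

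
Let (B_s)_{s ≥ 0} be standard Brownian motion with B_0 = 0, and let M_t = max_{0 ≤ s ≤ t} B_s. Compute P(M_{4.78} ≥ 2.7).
P(M_{4.78} ≥ 2.7) = 2·P(B_{4.78} ≥ 2.7) = 2(1 − Φ(2.7/√4.78)) ≈ 0.2168

By the reflection principle for Brownian motion, P(M_t ≥ a) = 2 · P(B_t ≥ a) for a ≥ 0. Since B_t ~ N(0, t), P(B_t ≥ 2.7) = 1 − Φ(2.7/√t) = 1 − Φ(2.7/√4.78) = 1 − Φ(1.2350). So
  P(M_{4.78} ≥ 2.7) = 2(1 − Φ(1.2350)) ≈ 0.2168.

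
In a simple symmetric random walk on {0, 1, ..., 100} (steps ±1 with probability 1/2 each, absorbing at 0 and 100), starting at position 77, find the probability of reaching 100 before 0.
P(hit 100 before 0) = 77/100

Let u_k = P(hit 100 before 0 | start at k). Then u_0 = 0, u_100 = 1, and u_k = u_{k-1}/2 + u_{k+1}/2 for 1 ≤ k ≤ 99. This harmonic recurrence is solved by u_k = k/100, giving u_77 = 77/100.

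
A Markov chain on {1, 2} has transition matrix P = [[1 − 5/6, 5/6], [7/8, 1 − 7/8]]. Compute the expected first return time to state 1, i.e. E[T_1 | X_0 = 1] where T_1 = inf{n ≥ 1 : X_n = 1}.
E[T_1 | X_0 = 1] = 1/π_1 = 41/21

For an irreducible recurrent Markov chain with stationary distribution π, E[T_i | X_0 = i] = 1/π_i (Kac's formula). Here π_1 = (7/8)/(5/6 + 7/8) = (7/8)/(41/24) = 21/41, so E[T_1 | X_0 = 1] = 1/π_1 = (5/6 + 7/8)/(7/8) = (41/24)/(7/8) = 41/21.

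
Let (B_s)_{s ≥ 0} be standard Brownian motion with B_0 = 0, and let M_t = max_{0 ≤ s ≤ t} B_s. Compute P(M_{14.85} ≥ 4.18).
P(M_{14.85} ≥ 4.18) = 2·P(B_{14.85} ≥ 4.18) = 2(1 − Φ(4.18/√14.85)) ≈ 0.2781

By the reflection principle for Brownian motion, P(M_t ≥ a) = 2 · P(B_t ≥ a) for a ≥ 0. Since B_t ~ N(0, t), P(B_t ≥ 4.18) = 1 − Φ(4.18/√t) = 1 − Φ(4.18/√14.85) = 1 − Φ(1.0847). So
  P(M_{14.85} ≥ 4.18) = 2(1 − Φ(1.0847)) ≈ 0.2781.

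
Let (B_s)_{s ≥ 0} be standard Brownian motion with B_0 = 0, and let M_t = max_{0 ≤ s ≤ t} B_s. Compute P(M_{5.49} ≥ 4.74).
P(M_{5.49} ≥ 4.74) = 2·P(B_{5.49} ≥ 4.74) = 2(1 − Φ(4.74/√5.49)) ≈ 0.0431

By the reflection principle for Brownian motion, P(M_t ≥ a) = 2 · P(B_t ≥ a) for a ≥ 0. Since B_t ~ N(0, t), P(B_t ≥ 4.74) = 1 − Φ(4.74/√t) = 1 − Φ(4.74/√5.49) = 1 − Φ(2.0230). So
  P(M_{5.49} ≥ 4.74) = 2(1 − Φ(2.0230)) ≈ 0.0431.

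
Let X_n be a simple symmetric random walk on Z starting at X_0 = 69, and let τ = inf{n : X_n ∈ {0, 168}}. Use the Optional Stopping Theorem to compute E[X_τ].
E[X_τ] = 69

X_n is a martingale and τ is a bounded-mean stopping time (indeed τ is finite a.s. with bounded expectation since the walk is in a bounded region). By the OST, E[X_τ] = E[X_0] = 69. Equivalently: E[X_τ] = 168 · P(hit 168 first) + 0 · P(hit 0 first) = 168 · (69/168) = 69.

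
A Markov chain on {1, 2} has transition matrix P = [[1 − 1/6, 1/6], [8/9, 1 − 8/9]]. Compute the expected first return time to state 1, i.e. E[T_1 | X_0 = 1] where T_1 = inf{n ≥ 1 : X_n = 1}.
E[T_1 | X_0 = 1] = 1/π_1 = 19/16

For an irreducible recurrent Markov chain with stationary distribution π, E[T_i | X_0 = i] = 1/π_i (Kac's formula). Here π_1 = (8/9)/(1/6 + 8/9) = (8/9)/(19/18) = 16/19, so E[T_1 | X_0 = 1] = 1/π_1 = (1/6 + 8/9)/(8/9) = (19/18)/(8/9) = 19/16.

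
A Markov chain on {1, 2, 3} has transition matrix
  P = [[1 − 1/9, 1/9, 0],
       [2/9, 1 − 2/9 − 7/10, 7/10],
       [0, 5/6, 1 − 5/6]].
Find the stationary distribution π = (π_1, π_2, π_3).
π = (25/48, 25/96, 7/32)

This is a birth-death chain on three states, which satisfies detailed balance: π_1 · P_{12} = π_2 · P_{21} and π_2 · P_{23} = π_3 · P_{32}.
From π_1 · 1/9 = π_2 · 2/9: π_2/π_1 = (1/9)/(2/9) = 1/2.
From π_2 · 7/10 = π_3 · 5/6: π_3/π_2 = (7/10)/(5/6) = 21/25.
Take π_1 proportional to 1; then unnormalized π = (1, 1/2, 21/50). Normalize by dividing by the sum 48/25:
  π = (25/48, 25/96, 7/32).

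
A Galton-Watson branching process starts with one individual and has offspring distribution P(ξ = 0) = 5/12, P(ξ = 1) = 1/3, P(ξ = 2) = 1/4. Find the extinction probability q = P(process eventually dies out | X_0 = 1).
q = 1

Mean offspring μ = 0·5/12 + 1·1/3 + 2·1/4 = 5/6 ≤ 1. For μ ≤ 1 with offspring not concentrated at 1, the Galton-Watson process goes extinct almost surely, so q = 1.
(Algebraic check: The pgf is f(s) = 5/12 + 1/3·s + 1/4·s². The extinction probability q is the smallest fixed point of f in [0, 1]. Setting s = f(s):
  1/4·s² + (1/3 − 1)·s + 5/12 = 0
  1/4·s² − (5/12 + 1/4)·s + 5/12 = 0
which factors as (s − 1)·(1/4·s − 5/12) = 0, giving roots s = 1 and s = (5/12)/(1/4) = 5/3. Since 5/3 ≥ 1, the smallest root in [0, 1] is s = 1.)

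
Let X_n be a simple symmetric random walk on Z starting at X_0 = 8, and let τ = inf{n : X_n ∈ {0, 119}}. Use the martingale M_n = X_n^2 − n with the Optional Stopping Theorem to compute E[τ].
E[τ] = 888

M_n = X_n^2 − n is a martingale (since E[X_{n+1}^2 | F_n] = X_n^2 + 1). By OST (τ has finite mean in a bounded region), E[M_τ] = E[M_0] = X_0^2 − 0 = 8^2 = 64. Also E[M_τ] = E[X_τ^2] − E[τ]. The walk exits at 0 or 119, with P(hit 119 first) = 8/119, so E[X_τ^2] = 119^2 · 8/119 + 0 = 952. Thus E[τ] = E[X_τ^2] − E[M_τ] = 952 − 64 = 888 = 8(119 − 8) = 888.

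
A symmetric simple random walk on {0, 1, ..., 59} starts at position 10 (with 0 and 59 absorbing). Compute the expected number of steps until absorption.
E[τ | X_0 = 10] = 490

Let v_k = E[τ | X_0 = k]. Boundary: v_0 = v_59 = 0. Recurrence: v_k = 1 + (v_{k-1} + v_{k+1})/2 for 1 ≤ k ≤ 58. The particular solution to v_k − (v_{k-1} + v_{k+1})/2 = 1 is v_k = −k^2. Adding homogeneous solution A + B k and matching boundaries gives v_k = k (59 − k). Substituting k = 10: v_10 = 10 · 49 = 490.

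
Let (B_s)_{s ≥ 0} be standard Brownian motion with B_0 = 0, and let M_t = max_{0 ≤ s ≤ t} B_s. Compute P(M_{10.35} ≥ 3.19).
P(M_{10.35} ≥ 3.19) = 2·P(B_{10.35} ≥ 3.19) = 2(1 − Φ(3.19/√10.35)) ≈ 0.3214

By the reflection principle for Brownian motion, P(M_t ≥ a) = 2 · P(B_t ≥ a) for a ≥ 0. Since B_t ~ N(0, t), P(B_t ≥ 3.19) = 1 − Φ(3.19/√t) = 1 − Φ(3.19/√10.35) = 1 − Φ(0.9916). So
  P(M_{10.35} ≥ 3.19) = 2(1 − Φ(0.9916)) ≈ 0.3214.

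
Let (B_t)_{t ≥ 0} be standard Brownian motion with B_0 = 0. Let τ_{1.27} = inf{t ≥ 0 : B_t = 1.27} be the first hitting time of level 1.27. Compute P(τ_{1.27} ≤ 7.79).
P(τ_{1.27} ≤ 7.79) = 2(1 − Φ(1.27/√7.79)) = 2(1 − Φ(0.4550)) ≈ 0.6491

By the reflection principle for standard BM, P(τ_b ≤ t) = 2 · P(B_t ≥ b). Since B_t ~ N(0, t), P(B_t ≥ 1.27) = 1 − Φ(1.27/√t) = 1 − Φ(1.27/√7.79) = 1 − Φ(0.4550) ≈ 0.32455. Doubling: P(τ_{1.27} ≤ 7.79) ≈ 2 · 0.32455 = 0.64910 ≈ 0.6491.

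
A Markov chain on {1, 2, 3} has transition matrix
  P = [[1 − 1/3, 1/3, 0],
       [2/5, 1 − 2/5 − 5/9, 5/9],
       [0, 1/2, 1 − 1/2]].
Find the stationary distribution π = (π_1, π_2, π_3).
π = (54/149, 45/149, 50/149)

This is a birth-death chain on three states, which satisfies detailed balance: π_1 · P_{12} = π_2 · P_{21} and π_2 · P_{23} = π_3 · P_{32}.
From π_1 · 1/3 = π_2 · 2/5: π_2/π_1 = (1/3)/(2/5) = 5/6.
From π_2 · 5/9 = π_3 · 1/2: π_3/π_2 = (5/9)/(1/2) = 10/9.
Take π_1 proportional to 1; then unnormalized π = (1, 5/6, 25/27). Normalize by dividing by the sum 149/54:
  π = (54/149, 45/149, 50/149).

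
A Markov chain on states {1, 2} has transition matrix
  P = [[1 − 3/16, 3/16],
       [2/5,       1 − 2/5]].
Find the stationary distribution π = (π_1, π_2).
π_1 = 32/47, π_2 = 15/47

Solve πP = π with π_1 + π_2 = 1. From πP = π: π_1 · (1 − 3/16) + π_2 · 2/5 = π_1 ⇒ π_2 · 2/5 = π_1 · 3/16 ⇒ π_2/π_1 = (3/16)/(2/5) = 15/32. Together with π_1 + π_2 = 1:
  π_1 = (2/5)/(3/16 + 2/5) = (2/5)/(47/80) = 32/47,
  π_2 = (3/16)/(3/16 + 2/5) = (3/16)/(47/80) = 15/47.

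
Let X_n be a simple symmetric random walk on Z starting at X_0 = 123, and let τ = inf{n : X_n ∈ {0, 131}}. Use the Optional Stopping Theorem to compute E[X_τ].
E[X_τ] = 123

X_n is a martingale and τ is a bounded-mean stopping time (indeed τ is finite a.s. with bounded expectation since the walk is in a bounded region). By the OST, E[X_τ] = E[X_0] = 123. Equivalently: E[X_τ] = 131 · P(hit 131 first) + 0 · P(hit 0 first) = 131 · (123/131) = 123.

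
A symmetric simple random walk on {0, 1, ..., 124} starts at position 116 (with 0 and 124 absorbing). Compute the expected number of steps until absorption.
E[τ | X_0 = 116] = 928

Let v_k = E[τ | X_0 = k]. Boundary: v_0 = v_124 = 0. Recurrence: v_k = 1 + (v_{k-1} + v_{k+1})/2 for 1 ≤ k ≤ 123. The particular solution to v_k − (v_{k-1} + v_{k+1})/2 = 1 is v_k = −k^2. Adding homogeneous solution A + B k and matching boundaries gives v_k = k (124 − k). Substituting k = 116: v_116 = 116 · 8 = 928.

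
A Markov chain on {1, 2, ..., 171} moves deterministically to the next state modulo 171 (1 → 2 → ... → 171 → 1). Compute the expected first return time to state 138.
E[T_138 | X_0 = 138] = 171

The chain cycles deterministically, so starting at state 138 it returns in exactly 171 steps. Equivalently, the stationary distribution is uniform π_j = 1/171 for every state j, so by Kac's formula E[T_138] = 1/π_138 = 171.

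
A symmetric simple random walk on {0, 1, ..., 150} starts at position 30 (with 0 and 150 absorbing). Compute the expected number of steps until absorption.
E[τ | X_0 = 30] = 3600

Let v_k = E[τ | X_0 = k]. Boundary: v_0 = v_150 = 0. Recurrence: v_k = 1 + (v_{k-1} + v_{k+1})/2 for 1 ≤ k ≤ 149. The particular solution to v_k − (v_{k-1} + v_{k+1})/2 = 1 is v_k = −k^2. Adding homogeneous solution A + B k and matching boundaries gives v_k = k (150 − k). Substituting k = 30: v_30 = 30 · 120 = 3600.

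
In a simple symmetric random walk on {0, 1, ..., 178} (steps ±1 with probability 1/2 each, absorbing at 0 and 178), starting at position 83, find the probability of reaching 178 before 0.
P(hit 178 before 0) = 83/178

Let u_k = P(hit 178 before 0 | start at k). Then u_0 = 0, u_178 = 1, and u_k = u_{k-1}/2 + u_{k+1}/2 for 1 ≤ k ≤ 177. This harmonic recurrence is solved by u_k = k/178, giving u_83 = 83/178.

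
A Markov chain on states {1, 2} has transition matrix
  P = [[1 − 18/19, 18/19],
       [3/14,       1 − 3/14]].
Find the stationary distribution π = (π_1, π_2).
π_1 = 19/103, π_2 = 84/103

Solve πP = π with π_1 + π_2 = 1. From πP = π: π_1 · (1 − 18/19) + π_2 · 3/14 = π_1 ⇒ π_2 · 3/14 = π_1 · 18/19 ⇒ π_2/π_1 = (18/19)/(3/14) = 84/19. Together with π_1 + π_2 = 1:
  π_1 = (3/14)/(18/19 + 3/14) = (3/14)/(309/266) = 19/103,
  π_2 = (18/19)/(18/19 + 3/14) = (18/19)/(309/266) = 84/103.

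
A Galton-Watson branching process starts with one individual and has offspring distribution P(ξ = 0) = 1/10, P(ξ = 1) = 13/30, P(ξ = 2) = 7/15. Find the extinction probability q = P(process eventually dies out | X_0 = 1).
q = 3/14

The pgf is f(s) = 1/10 + 13/30·s + 7/15·s². The extinction probability q is the smallest fixed point of f in [0, 1]. Setting s = f(s):
  7/15·s² + (13/30 − 1)·s + 1/10 = 0
  7/15·s² − (1/10 + 7/15)·s + 1/10 = 0
which factors as (s − 1)·(7/15·s − 1/10) = 0, giving roots s = 1 and s = (1/10)/(7/15) = 3/14.
Mean offspring μ = 13/30 + 2·7/15 = 41/30 > 1 (supercritical), so q < 1. The extinction probability is the smaller root: q = (1/10)/(7/15) = 3/14.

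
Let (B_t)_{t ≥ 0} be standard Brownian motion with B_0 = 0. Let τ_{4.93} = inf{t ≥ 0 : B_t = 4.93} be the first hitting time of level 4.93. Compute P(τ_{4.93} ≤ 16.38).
P(τ_{4.93} ≤ 16.38) = 2(1 − Φ(4.93/√16.38)) = 2(1 − Φ(1.2181)) ≈ 0.2232

By the reflection principle for standard BM, P(τ_b ≤ t) = 2 · P(B_t ≥ b). Since B_t ~ N(0, t), P(B_t ≥ 4.93) = 1 − Φ(4.93/√t) = 1 − Φ(4.93/√16.38) = 1 − Φ(1.2181) ≈ 0.11159. Doubling: P(τ_{4.93} ≤ 16.38) ≈ 2 · 0.11159 = 0.22318 ≈ 0.2232.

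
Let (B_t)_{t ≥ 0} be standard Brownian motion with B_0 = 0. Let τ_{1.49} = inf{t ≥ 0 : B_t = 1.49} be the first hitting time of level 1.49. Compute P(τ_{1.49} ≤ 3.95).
P(τ_{1.49} ≤ 3.95) = 2(1 − Φ(1.49/√3.95)) = 2(1 − Φ(0.7497)) ≈ 0.4534

By the reflection principle for standard BM, P(τ_b ≤ t) = 2 · P(B_t ≥ b). Since B_t ~ N(0, t), P(B_t ≥ 1.49) = 1 − Φ(1.49/√t) = 1 − Φ(1.49/√3.95) = 1 − Φ(0.7497) ≈ 0.22672. Doubling: P(τ_{1.49} ≤ 3.95) ≈ 2 · 0.22672 = 0.45344 ≈ 0.4534.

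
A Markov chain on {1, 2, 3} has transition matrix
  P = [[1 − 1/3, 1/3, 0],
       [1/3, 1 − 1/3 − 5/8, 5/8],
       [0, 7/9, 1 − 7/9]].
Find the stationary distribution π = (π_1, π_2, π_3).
π = (56/157, 56/157, 45/157)

This is a birth-death chain on three states, which satisfies detailed balance: π_1 · P_{12} = π_2 · P_{21} and π_2 · P_{23} = π_3 · P_{32}.
From π_1 · 1/3 = π_2 · 1/3: π_2/π_1 = (1/3)/(1/3) = 1.
From π_2 · 5/8 = π_3 · 7/9: π_3/π_2 = (5/8)/(7/9) = 45/56.
Take π_1 proportional to 1; then unnormalized π = (1, 1, 45/56). Normalize by dividing by the sum 157/56:
  π = (56/157, 56/157, 45/157).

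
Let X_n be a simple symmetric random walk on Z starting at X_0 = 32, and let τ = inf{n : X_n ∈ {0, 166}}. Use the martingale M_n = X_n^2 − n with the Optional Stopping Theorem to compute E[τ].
E[τ] = 4288

M_n = X_n^2 − n is a martingale (since E[X_{n+1}^2 | F_n] = X_n^2 + 1). By OST (τ has finite mean in a bounded region), E[M_τ] = E[M_0] = X_0^2 − 0 = 32^2 = 1024. Also E[M_τ] = E[X_τ^2] − E[τ]. The walk exits at 0 or 166, with P(hit 166 first) = 32/166, so E[X_τ^2] = 166^2 · 32/166 + 0 = 5312. Thus E[τ] = E[X_τ^2] − E[M_τ] = 5312 − 1024 = 4288 = 32(166 − 32) = 4288.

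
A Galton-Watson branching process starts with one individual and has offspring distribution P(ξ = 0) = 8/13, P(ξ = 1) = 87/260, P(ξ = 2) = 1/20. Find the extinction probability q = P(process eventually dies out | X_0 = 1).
q = 1

Mean offspring μ = 0·8/13 + 1·87/260 + 2·1/20 = 113/260 ≤ 1. For μ ≤ 1 with offspring not concentrated at 1, the Galton-Watson process goes extinct almost surely, so q = 1.
(Algebraic check: The pgf is f(s) = 8/13 + 87/260·s + 1/20·s². The extinction probability q is the smallest fixed point of f in [0, 1]. Setting s = f(s):
  1/20·s² + (87/260 − 1)·s + 8/13 = 0
  1/20·s² − (8/13 + 1/20)·s + 8/13 = 0
which factors as (s − 1)·(1/20·s − 8/13) = 0, giving roots s = 1 and s = (8/13)/(1/20) = 160/13. Since 160/13 ≥ 1, the smallest root in [0, 1] is s = 1.)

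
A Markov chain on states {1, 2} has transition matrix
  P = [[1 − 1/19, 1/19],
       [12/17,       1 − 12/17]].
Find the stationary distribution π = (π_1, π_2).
π_1 = 228/245, π_2 = 17/245

Solve πP = π with π_1 + π_2 = 1. From πP = π: π_1 · (1 − 1/19) + π_2 · 12/17 = π_1 ⇒ π_2 · 12/17 = π_1 · 1/19 ⇒ π_2/π_1 = (1/19)/(12/17) = 17/228. Together with π_1 + π_2 = 1:
  π_1 = (12/17)/(1/19 + 12/17) = (12/17)/(245/323) = 228/245,
  π_2 = (1/19)/(1/19 + 12/17) = (1/19)/(245/323) = 17/245.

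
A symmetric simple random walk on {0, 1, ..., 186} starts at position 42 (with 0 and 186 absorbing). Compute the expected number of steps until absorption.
E[τ | X_0 = 42] = 6048

Let v_k = E[τ | X_0 = k]. Boundary: v_0 = v_186 = 0. Recurrence: v_k = 1 + (v_{k-1} + v_{k+1})/2 for 1 ≤ k ≤ 185. The particular solution to v_k − (v_{k-1} + v_{k+1})/2 = 1 is v_k = −k^2. Adding homogeneous solution A + B k and matching boundaries gives v_k = k (186 − k). Substituting k = 42: v_42 = 42 · 144 = 6048.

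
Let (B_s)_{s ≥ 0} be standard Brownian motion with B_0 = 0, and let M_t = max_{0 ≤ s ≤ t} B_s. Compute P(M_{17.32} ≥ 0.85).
P(M_{17.32} ≥ 0.85) = 2·P(B_{17.32} ≥ 0.85) = 2(1 − Φ(0.85/√17.32)) ≈ 0.8382

By the reflection principle for Brownian motion, P(M_t ≥ a) = 2 · P(B_t ≥ a) for a ≥ 0. Since B_t ~ N(0, t), P(B_t ≥ 0.85) = 1 − Φ(0.85/√t) = 1 − Φ(0.85/√17.32) = 1 − Φ(0.2042). So
  P(M_{17.32} ≥ 0.85) = 2(1 − Φ(0.2042)) ≈ 0.8382.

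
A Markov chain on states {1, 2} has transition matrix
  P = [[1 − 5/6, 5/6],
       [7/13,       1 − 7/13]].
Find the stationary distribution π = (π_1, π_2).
π_1 = 42/107, π_2 = 65/107

Solve πP = π with π_1 + π_2 = 1. From πP = π: π_1 · (1 − 5/6) + π_2 · 7/13 = π_1 ⇒ π_2 · 7/13 = π_1 · 5/6 ⇒ π_2/π_1 = (5/6)/(7/13) = 65/42. Together with π_1 + π_2 = 1:
  π_1 = (7/13)/(5/6 + 7/13) = (7/13)/(107/78) = 42/107,
  π_2 = (5/6)/(5/6 + 7/13) = (5/6)/(107/78) = 65/107.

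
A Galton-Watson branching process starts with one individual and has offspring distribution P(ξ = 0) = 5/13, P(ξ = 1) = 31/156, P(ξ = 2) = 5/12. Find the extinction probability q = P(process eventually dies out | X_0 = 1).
q = 12/13

The pgf is f(s) = 5/13 + 31/156·s + 5/12·s². The extinction probability q is the smallest fixed point of f in [0, 1]. Setting s = f(s):
  5/12·s² + (31/156 − 1)·s + 5/13 = 0
  5/12·s² − (5/13 + 5/12)·s + 5/13 = 0
which factors as (s − 1)·(5/12·s − 5/13) = 0, giving roots s = 1 and s = (5/13)/(5/12) = 12/13.
Mean offspring μ = 31/156 + 2·5/12 = 161/156 > 1 (supercritical), so q < 1. The extinction probability is the smaller root: q = (5/13)/(5/12) = 12/13.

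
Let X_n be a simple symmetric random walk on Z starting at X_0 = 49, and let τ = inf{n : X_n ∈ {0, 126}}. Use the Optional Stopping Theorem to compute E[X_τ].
E[X_τ] = 49

X_n is a martingale and τ is a bounded-mean stopping time (indeed τ is finite a.s. with bounded expectation since the walk is in a bounded region). By the OST, E[X_τ] = E[X_0] = 49. Equivalently: E[X_τ] = 126 · P(hit 126 first) + 0 · P(hit 0 first) = 126 · (49/126) = 49.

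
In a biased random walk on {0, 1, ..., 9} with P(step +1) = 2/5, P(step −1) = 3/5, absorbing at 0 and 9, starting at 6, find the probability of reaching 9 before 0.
P(hit 9 before 0) = (1 − (3/2)^6) / (1 − (3/2)^9) = 280/1009

Let u_k denote P(reach 9 before 0 | start at k). Boundary: u_0 = 0, u_9 = 1. Recurrence: u_k = 2/5·u_{k+1} + 3/5·u_{k-1} for 1 ≤ k ≤ 8. Try u_k = A + B·r^k with r = q/p = (3/5)/(2/5) = 3/2. Substitution satisfies the recurrence; boundary conditions give:
  u_k = (1 − r^k) / (1 − r^N) = (1 − (3/2)^6) / (1 − (3/2)^9) = 280/1009.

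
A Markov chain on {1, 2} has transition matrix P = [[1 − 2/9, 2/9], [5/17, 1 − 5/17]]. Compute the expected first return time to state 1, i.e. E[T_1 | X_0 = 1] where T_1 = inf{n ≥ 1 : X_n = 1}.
E[T_1 | X_0 = 1] = 1/π_1 = 79/45

For an irreducible recurrent Markov chain with stationary distribution π, E[T_i | X_0 = i] = 1/π_i (Kac's formula). Here π_1 = (5/17)/(2/9 + 5/17) = (5/17)/(79/153) = 45/79, so E[T_1 | X_0 = 1] = 1/π_1 = (2/9 + 5/17)/(5/17) = (79/153)/(5/17) = 79/45.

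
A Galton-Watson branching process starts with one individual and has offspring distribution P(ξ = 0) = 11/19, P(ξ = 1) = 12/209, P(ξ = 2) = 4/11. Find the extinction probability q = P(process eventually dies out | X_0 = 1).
q = 1

Mean offspring μ = 0·11/19 + 1·12/209 + 2·4/11 = 164/209 ≤ 1. For μ ≤ 1 with offspring not concentrated at 1, the Galton-Watson process goes extinct almost surely, so q = 1.
(Algebraic check: The pgf is f(s) = 11/19 + 12/209·s + 4/11·s². The extinction probability q is the smallest fixed point of f in [0, 1]. Setting s = f(s):
  4/11·s² + (12/209 − 1)·s + 11/19 = 0
  4/11·s² − (11/19 + 4/11)·s + 11/19 = 0
which factors as (s − 1)·(4/11·s − 11/19) = 0, giving roots s = 1 and s = (11/19)/(4/11) = 121/76. Since 121/76 ≥ 1, the smallest root in [0, 1] is s = 1.)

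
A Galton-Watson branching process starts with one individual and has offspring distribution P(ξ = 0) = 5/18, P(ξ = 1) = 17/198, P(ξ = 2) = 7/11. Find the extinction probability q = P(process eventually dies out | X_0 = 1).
q = 55/126

The pgf is f(s) = 5/18 + 17/198·s + 7/11·s². The extinction probability q is the smallest fixed point of f in [0, 1]. Setting s = f(s):
  7/11·s² + (17/198 − 1)·s + 5/18 = 0
  7/11·s² − (5/18 + 7/11)·s + 5/18 = 0
which factors as (s − 1)·(7/11·s − 5/18) = 0, giving roots s = 1 and s = (5/18)/(7/11) = 55/126.
Mean offspring μ = 17/198 + 2·7/11 = 269/198 > 1 (supercritical), so q < 1. The extinction probability is the smaller root: q = (5/18)/(7/11) = 55/126.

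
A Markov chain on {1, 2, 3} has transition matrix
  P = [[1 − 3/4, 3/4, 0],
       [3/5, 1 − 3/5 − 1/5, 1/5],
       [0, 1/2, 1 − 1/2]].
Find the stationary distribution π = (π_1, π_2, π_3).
π = (4/11, 5/11, 2/11)

This is a birth-death chain on three states, which satisfies detailed balance: π_1 · P_{12} = π_2 · P_{21} and π_2 · P_{23} = π_3 · P_{32}.
From π_1 · 3/4 = π_2 · 3/5: π_2/π_1 = (3/4)/(3/5) = 5/4.
From π_2 · 1/5 = π_3 · 1/2: π_3/π_2 = (1/5)/(1/2) = 2/5.
Take π_1 proportional to 1; then unnormalized π = (1, 5/4, 1/2). Normalize by dividing by the sum 11/4:
  π = (4/11, 5/11, 2/11).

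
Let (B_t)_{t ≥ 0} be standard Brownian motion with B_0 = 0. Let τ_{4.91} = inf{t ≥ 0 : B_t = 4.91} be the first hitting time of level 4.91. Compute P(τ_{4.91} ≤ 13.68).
P(τ_{4.91} ≤ 13.68) = 2(1 − Φ(4.91/√13.68)) = 2(1 − Φ(1.3275)) ≈ 0.1843

By the reflection principle for standard BM, P(τ_b ≤ t) = 2 · P(B_t ≥ b). Since B_t ~ N(0, t), P(B_t ≥ 4.91) = 1 − Φ(4.91/√t) = 1 − Φ(4.91/√13.68) = 1 − Φ(1.3275) ≈ 0.09217. Doubling: P(τ_{4.91} ≤ 13.68) ≈ 2 · 0.09217 = 0.18434 ≈ 0.1843.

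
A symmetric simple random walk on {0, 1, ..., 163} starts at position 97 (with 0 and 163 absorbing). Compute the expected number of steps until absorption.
E[τ | X_0 = 97] = 6402

Let v_k = E[τ | X_0 = k]. Boundary: v_0 = v_163 = 0. Recurrence: v_k = 1 + (v_{k-1} + v_{k+1})/2 for 1 ≤ k ≤ 162. The particular solution to v_k − (v_{k-1} + v_{k+1})/2 = 1 is v_k = −k^2. Adding homogeneous solution A + B k and matching boundaries gives v_k = k (163 − k). Substituting k = 97: v_97 = 97 · 66 = 6402.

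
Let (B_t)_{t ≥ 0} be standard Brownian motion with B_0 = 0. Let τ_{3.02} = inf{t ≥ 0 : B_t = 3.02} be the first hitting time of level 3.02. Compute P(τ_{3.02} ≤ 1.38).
P(τ_{3.02} ≤ 1.38) = 2(1 − Φ(3.02/√1.38)) = 2(1 − Φ(2.5708)) ≈ 0.0101

By the reflection principle for standard BM, P(τ_b ≤ t) = 2 · P(B_t ≥ b). Since B_t ~ N(0, t), P(B_t ≥ 3.02) = 1 − Φ(3.02/√t) = 1 − Φ(3.02/√1.38) = 1 − Φ(2.5708) ≈ 0.00507. Doubling: P(τ_{3.02} ≤ 1.38) ≈ 2 · 0.00507 = 0.01014 ≈ 0.0101.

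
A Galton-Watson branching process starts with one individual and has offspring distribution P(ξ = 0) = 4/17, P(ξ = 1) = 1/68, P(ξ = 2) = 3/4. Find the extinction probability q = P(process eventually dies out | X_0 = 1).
q = 16/51

The pgf is f(s) = 4/17 + 1/68·s + 3/4·s². The extinction probability q is the smallest fixed point of f in [0, 1]. Setting s = f(s):
  3/4·s² + (1/68 − 1)·s + 4/17 = 0
  3/4·s² − (4/17 + 3/4)·s + 4/17 = 0
which factors as (s − 1)·(3/4·s − 4/17) = 0, giving roots s = 1 and s = (4/17)/(3/4) = 16/51.
Mean offspring μ = 1/68 + 2·3/4 = 103/68 > 1 (supercritical), so q < 1. The extinction probability is the smaller root: q = (4/17)/(3/4) = 16/51.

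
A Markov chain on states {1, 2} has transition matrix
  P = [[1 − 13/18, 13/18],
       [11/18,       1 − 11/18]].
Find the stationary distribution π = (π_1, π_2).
π_1 = 11/24, π_2 = 13/24

Solve πP = π with π_1 + π_2 = 1. From πP = π: π_1 · (1 − 13/18) + π_2 · 11/18 = π_1 ⇒ π_2 · 11/18 = π_1 · 13/18 ⇒ π_2/π_1 = (13/18)/(11/18) = 13/11. Together with π_1 + π_2 = 1:
  π_1 = (11/18)/(13/18 + 11/18) = (11/18)/(4/3) = 11/24,
  π_2 = (13/18)/(13/18 + 11/18) = (13/18)/(4/3) = 13/24.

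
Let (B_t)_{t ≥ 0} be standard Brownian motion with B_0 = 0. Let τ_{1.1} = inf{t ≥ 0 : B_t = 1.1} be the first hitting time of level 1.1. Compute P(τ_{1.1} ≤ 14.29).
P(τ_{1.1} ≤ 14.29) = 2(1 − Φ(1.1/√14.29)) = 2(1 − Φ(0.2910)) ≈ 0.7711

By the reflection principle for standard BM, P(τ_b ≤ t) = 2 · P(B_t ≥ b). Since B_t ~ N(0, t), P(B_t ≥ 1.1) = 1 − Φ(1.1/√t) = 1 − Φ(1.1/√14.29) = 1 − Φ(0.2910) ≈ 0.38553. Doubling: P(τ_{1.1} ≤ 14.29) ≈ 2 · 0.38553 = 0.77106 ≈ 0.7711.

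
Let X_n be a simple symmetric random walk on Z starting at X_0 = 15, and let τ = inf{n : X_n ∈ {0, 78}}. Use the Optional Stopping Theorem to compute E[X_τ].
E[X_τ] = 15

X_n is a martingale and τ is a bounded-mean stopping time (indeed τ is finite a.s. with bounded expectation since the walk is in a bounded region). By the OST, E[X_τ] = E[X_0] = 15. Equivalently: E[X_τ] = 78 · P(hit 78 first) + 0 · P(hit 0 first) = 78 · (15/78) = 15.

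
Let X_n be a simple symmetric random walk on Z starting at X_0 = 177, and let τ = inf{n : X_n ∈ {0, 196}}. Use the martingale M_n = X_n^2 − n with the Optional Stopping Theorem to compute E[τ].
E[τ] = 3363

M_n = X_n^2 − n is a martingale (since E[X_{n+1}^2 | F_n] = X_n^2 + 1). By OST (τ has finite mean in a bounded region), E[M_τ] = E[M_0] = X_0^2 − 0 = 177^2 = 31329. Also E[M_τ] = E[X_τ^2] − E[τ]. The walk exits at 0 or 196, with P(hit 196 first) = 177/196, so E[X_τ^2] = 196^2 · 177/196 + 0 = 34692. Thus E[τ] = E[X_τ^2] − E[M_τ] = 34692 − 31329 = 3363 = 177(196 − 177) = 3363.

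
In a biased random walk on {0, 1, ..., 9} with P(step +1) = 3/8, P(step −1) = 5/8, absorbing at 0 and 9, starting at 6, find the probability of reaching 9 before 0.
P(hit 9 before 0) = (1 − (5/3)^6) / (1 − (5/3)^9) = 4104/19729

Let u_k denote P(reach 9 before 0 | start at k). Boundary: u_0 = 0, u_9 = 1. Recurrence: u_k = 3/8·u_{k+1} + 5/8·u_{k-1} for 1 ≤ k ≤ 8. Try u_k = A + B·r^k with r = q/p = (5/8)/(3/8) = 5/3. Substitution satisfies the recurrence; boundary conditions give:
  u_k = (1 − r^k) / (1 − r^N) = (1 − (5/3)^6) / (1 − (5/3)^9) = 4104/19729.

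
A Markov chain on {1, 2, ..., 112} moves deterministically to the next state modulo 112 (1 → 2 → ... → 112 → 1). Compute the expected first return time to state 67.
E[T_67 | X_0 = 67] = 112

The chain cycles deterministically, so starting at state 67 it returns in exactly 112 steps. Equivalently, the stationary distribution is uniform π_j = 1/112 for every state j, so by Kac's formula E[T_67] = 1/π_67 = 112.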